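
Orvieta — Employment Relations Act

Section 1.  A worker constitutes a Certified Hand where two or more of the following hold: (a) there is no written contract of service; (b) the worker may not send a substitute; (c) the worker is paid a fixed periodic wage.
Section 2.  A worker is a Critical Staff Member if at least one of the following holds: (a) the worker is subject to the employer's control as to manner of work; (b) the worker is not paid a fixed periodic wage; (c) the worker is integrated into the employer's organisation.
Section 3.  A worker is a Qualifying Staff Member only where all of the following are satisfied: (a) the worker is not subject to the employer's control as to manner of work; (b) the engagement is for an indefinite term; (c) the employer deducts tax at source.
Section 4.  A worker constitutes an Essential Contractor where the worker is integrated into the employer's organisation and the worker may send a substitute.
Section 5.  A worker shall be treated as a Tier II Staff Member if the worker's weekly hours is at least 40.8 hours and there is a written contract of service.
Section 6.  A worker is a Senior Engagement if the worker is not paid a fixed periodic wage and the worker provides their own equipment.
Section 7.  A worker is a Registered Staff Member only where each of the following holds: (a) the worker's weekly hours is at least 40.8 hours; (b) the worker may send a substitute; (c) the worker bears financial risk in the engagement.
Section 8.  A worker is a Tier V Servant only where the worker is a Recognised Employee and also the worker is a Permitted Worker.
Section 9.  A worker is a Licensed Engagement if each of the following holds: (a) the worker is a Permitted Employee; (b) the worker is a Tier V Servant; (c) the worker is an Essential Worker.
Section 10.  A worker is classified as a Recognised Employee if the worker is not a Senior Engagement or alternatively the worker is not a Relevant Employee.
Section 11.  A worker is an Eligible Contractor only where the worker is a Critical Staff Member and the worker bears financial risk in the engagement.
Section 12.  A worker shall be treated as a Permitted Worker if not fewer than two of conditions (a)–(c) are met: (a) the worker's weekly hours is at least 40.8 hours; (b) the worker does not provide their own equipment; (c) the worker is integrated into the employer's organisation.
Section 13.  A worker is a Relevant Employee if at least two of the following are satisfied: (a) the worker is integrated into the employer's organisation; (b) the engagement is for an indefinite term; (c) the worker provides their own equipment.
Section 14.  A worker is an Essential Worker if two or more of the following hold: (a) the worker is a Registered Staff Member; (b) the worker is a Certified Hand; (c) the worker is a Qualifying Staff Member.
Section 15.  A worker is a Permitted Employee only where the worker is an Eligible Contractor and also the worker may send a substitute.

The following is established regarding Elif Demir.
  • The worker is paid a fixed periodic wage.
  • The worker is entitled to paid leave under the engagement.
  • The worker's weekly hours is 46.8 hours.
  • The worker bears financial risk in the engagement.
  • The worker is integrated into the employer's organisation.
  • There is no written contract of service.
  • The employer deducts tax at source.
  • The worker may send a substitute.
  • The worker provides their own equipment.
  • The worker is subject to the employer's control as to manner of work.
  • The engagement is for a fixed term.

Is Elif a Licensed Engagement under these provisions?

section 2 — Critical Staff Member: [the worker is subject to the employer's control as to manner of work? yes] OR [the worker is not paid a fixed periodic wage? no] OR [the worker is integrated into the employer's organisation? yes] → satisfied.
section 11 — Eligible Contractor: [Critical Staff Member (section 2)? yes] AND [the worker bears financial risk in the engagement? yes] → satisfied.
section 15 — Permitted Employee: [Eligible Contractor (section 11)? yes] AND [the worker may send a substitute? yes] → satisfied.
section 6 — Senior Engagement: [the worker is not paid a fixed periodic wage? no] AND [the worker provides their own equipment? yes] → not satisfied.
section 13 — Relevant Employee: the worker is integrated into the employer's organisation? yes; the engagement is for an indefinite term? no; the worker provides their own equipment? yes — 2 of 3 hold (need ≥2) → satisfied.
section 10 — Recognised Employee: [not a Senior Engagement (section 6)? yes] OR [not a Relevant Employee (section 13)? no] → satisfied.
section 12 — Permitted Worker: worker's weekly hours: 46.8 hours ≥ 40.8 hours? yes; the worker does not provide their own equipment? no; the worker is integrated into the employer's organisation? yes — 2 of 3 hold (need ≥2) → satisfied.
section 8 — Tier V Servant: [Recognised Employee (section 10)? yes] AND [Permitted Worker (section 12)? yes] → satisfied.
section 7 — Registered Staff Member: [worker's weekly hours: 46.8 hours ≥ 40.8 hours? yes] AND [the worker may send a substitute? yes] AND [the worker bears financial risk in the engagement? yes] → satisfied.
section 1 — Certified Hand: there is no written contract of service? yes; the worker may not send a substitute? no; the worker is paid a fixed periodic wage? yes — 2 of 3 hold (need ≥2) → satisfied.
section 3 — Qualifying Staff Member: [the worker is not subject to the employer's control as to manner of work? no] AND [the engagement is for an indefinite term? no] AND [the employer deducts tax at source? yes] → not satisfied.
section 14 — Essential Worker: Registered Staff Member (section 7)? yes; Certified Hand (section 1)? yes; Qualifying Staff Member (section 3)? no — 2 of 3 hold (need ≥2) → satisfied.
section 9 — Licensed Engagement: [Permitted Employee (section 15)? yes] AND [Tier V Servant (section 8)? yes] AND [Essential Worker (section 14)? yes] → satisfied.

Yes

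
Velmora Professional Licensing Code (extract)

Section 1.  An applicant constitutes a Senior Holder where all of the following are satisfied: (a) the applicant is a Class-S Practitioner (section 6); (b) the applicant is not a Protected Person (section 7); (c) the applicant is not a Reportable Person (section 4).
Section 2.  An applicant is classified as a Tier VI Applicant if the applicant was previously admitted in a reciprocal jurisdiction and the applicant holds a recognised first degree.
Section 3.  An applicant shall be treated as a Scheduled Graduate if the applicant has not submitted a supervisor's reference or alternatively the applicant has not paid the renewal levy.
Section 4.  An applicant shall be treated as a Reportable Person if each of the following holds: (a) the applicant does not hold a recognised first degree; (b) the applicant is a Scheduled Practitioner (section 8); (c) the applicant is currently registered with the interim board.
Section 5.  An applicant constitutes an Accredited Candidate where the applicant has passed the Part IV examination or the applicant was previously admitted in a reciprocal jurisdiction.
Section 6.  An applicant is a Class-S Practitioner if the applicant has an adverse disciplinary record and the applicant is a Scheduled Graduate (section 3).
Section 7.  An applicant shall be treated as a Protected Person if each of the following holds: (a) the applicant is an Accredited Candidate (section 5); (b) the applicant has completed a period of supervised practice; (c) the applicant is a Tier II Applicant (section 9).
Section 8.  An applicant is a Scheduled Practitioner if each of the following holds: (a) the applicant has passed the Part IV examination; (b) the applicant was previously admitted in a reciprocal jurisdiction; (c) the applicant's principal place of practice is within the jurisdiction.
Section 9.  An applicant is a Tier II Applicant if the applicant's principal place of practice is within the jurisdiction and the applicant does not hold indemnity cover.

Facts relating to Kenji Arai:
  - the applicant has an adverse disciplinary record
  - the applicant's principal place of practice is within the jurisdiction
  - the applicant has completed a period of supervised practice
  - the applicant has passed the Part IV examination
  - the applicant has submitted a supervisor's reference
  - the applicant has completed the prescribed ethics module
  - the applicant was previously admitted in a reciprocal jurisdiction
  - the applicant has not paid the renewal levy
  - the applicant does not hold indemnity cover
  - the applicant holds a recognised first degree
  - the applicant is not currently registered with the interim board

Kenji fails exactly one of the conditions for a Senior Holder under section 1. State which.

section 3 — Scheduled Graduate: [the applicant has not submitted a supervisor's reference? no] OR [the applicant has not paid the renewal levy? yes] → satisfied.
section 6 — Class-S Practitioner: [the applicant has an adverse disciplinary record? yes] AND [Scheduled Graduate (section 3)? yes] → satisfied.
section 5 — Accredited Candidate: [the applicant has passed the Part IV examination? yes] OR [the applicant was previously admitted in a reciprocal jurisdiction? yes] → satisfied.
section 9 — Tier II Applicant: [the applicant's principal place of practice is within the jurisdiction? yes] AND [the applicant does not hold indemnity cover? yes] → satisfied.
section 7 — Protected Person: [Accredited Candidate (section 5)? yes] AND [the applicant has completed a period of supervised practice? yes] AND [Tier II Applicant (section 9)? yes] → satisfied.
section 8 — Scheduled Practitioner: [the applicant has passed the Part IV examination? yes] AND [the applicant was previously admitted in a reciprocal jurisdiction? yes] AND [the applicant's principal place of practice is within the jurisdiction? yes] → satisfied.
section 4 — Reportable Person: [the applicant does not hold a recognised first degree? no] AND [Scheduled Practitioner (section 8)? yes] AND [the applicant is currently registered with the interim board? no] → not satisfied.
section 1 — Senior Holder: [Class-S Practitioner (section 6)? yes] AND [not a Protected Person (section 7)? no] AND [not a Reportable Person (section 4)? yes] → not satisfied.

Protected Person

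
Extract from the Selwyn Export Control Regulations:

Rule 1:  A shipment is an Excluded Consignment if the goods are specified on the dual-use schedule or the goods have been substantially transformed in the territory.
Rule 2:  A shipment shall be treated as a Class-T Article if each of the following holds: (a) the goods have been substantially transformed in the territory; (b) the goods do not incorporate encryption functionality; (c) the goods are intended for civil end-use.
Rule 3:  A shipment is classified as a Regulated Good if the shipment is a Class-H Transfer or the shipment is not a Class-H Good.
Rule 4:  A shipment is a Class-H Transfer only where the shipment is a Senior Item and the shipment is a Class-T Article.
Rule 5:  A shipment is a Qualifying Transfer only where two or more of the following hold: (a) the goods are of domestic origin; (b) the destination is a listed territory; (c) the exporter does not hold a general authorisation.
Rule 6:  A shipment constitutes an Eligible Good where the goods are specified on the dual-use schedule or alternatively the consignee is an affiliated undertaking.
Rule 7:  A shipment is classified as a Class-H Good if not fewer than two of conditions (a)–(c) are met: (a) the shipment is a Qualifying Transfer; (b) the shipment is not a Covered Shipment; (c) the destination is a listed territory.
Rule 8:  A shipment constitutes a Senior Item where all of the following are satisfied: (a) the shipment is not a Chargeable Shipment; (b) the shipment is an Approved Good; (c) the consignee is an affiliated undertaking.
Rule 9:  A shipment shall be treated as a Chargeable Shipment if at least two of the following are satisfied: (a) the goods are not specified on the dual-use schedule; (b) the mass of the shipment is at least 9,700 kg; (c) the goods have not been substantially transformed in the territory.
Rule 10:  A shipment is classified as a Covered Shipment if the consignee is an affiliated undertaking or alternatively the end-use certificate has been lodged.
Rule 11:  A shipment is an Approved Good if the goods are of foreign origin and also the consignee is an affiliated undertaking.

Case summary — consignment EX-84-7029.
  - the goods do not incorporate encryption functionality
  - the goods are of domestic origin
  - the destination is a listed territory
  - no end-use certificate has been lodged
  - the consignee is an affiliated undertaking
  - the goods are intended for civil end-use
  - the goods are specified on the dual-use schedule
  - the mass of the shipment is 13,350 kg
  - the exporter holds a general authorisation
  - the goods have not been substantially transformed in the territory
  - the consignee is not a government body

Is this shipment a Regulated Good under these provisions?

Under rule 9: the goods are not specified on the dual-use schedule? no; mass of the shipment: 13,350 kg ≥ 9,700 kg? yes; the goods have not been substantially transformed in the territory? yes — 2 of 3 hold (need ≥2) → satisfied.
Under rule 11: the goods are of foreign origin? no; and the consignee is an affiliated undertaking? yes. So the shipment is not an Approved Good.
Under rule 8: not a Chargeable Shipment (rule 9)? no; and Approved Good (rule 11)? no; and the consignee is an affiliated undertaking? yes. So the shipment is not a Senior Item.
Under rule 2: the goods have been substantially transformed in the territory? no; and the goods do not incorporate encryption functionality? yes; and the goods are intended for civil end-use? yes. So the shipment is not a Class-T Article.
Under rule 4: Senior Item (rule 8)? no; and Class-T Article (rule 2)? no. So the shipment is not a Class-H Transfer.
Under rule 5: the goods are of domestic origin? yes; the destination is a listed territory? yes; the exporter does not hold a general authorisation? no — 2 of 3 hold (need ≥2) → satisfied.
Under rule 10: the consignee is an affiliated undertaking? yes; or the end-use certificate has been lodged? no. So the shipment is a Covered Shipment.
Under rule 7: Qualifying Transfer (rule 5)? yes; not a Covered Shipment (rule 10)? no; the destination is a listed territory? yes — 2 of 3 hold (need ≥2) → satisfied.
Under rule 3: Class-H Transfer (rule 4)? no; or not a Class-H Good (rule 7)? no. So the shipment is not a Regulated Good.

No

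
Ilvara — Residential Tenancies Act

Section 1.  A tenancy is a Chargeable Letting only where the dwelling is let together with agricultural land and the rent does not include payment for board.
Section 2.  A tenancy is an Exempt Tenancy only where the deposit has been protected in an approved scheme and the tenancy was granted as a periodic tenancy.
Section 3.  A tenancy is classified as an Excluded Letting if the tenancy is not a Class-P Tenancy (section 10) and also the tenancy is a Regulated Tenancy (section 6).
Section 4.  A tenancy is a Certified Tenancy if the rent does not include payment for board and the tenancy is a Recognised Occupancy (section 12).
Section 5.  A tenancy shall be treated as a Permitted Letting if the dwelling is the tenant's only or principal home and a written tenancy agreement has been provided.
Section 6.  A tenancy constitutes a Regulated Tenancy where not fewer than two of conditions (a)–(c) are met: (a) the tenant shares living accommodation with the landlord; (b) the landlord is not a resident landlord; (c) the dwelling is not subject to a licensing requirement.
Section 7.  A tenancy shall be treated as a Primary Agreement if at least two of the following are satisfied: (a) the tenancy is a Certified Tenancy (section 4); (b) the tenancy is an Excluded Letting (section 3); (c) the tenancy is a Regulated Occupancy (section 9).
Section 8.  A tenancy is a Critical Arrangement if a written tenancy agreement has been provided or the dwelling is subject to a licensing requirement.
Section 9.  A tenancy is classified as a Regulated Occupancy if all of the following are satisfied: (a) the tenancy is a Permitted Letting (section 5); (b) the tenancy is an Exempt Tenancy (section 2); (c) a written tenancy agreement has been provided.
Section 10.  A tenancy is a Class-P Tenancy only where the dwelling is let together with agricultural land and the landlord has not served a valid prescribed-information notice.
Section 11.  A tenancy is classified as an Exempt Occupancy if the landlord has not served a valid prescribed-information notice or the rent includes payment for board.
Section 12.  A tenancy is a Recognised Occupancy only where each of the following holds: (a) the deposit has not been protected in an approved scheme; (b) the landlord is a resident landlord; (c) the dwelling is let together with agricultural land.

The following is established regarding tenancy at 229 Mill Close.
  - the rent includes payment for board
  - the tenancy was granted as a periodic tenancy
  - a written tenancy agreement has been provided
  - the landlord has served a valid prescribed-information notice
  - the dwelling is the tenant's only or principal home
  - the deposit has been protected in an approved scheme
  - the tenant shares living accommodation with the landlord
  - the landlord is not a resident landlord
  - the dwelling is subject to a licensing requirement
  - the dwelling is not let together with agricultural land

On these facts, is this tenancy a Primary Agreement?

Yes

section 12 — Recognised Occupancy: [the deposit has not been protected in an approved scheme? no] AND [the landlord is a resident landlord? no] AND [the dwelling is let together with agricultural land? no] → not satisfied.
section 4 — Certified Tenancy: [the rent does not include payment for board? no] AND [Recognised Occupancy (section 12)? no] → not satisfied.
section 10 — Class-P Tenancy: [the dwelling is let together with agricultural land? no] AND [the landlord has not served a valid prescribed-information notice? no] → not satisfied.
section 6 — Regulated Tenancy: the tenant shares living accommodation with the landlord? yes; the landlord is not a resident landlord? yes; the dwelling is not subject to a licensing requirement? no — 2 of 3 hold (need ≥2) → satisfied.
section 3 — Excluded Letting: [not a Class-P Tenancy (section 10)? yes] AND [Regulated Tenancy (section 6)? yes] → satisfied.
section 5 — Permitted Letting: [the dwelling is the tenant's only or principal home? yes] AND [a written tenancy agreement has been provided? yes] → satisfied.
section 2 — Exempt Tenancy: [the deposit has been protected in an approved scheme? yes] AND [the tenancy was granted as a periodic tenancy? yes] → satisfied.
section 9 — Regulated Occupancy: [Permitted Letting (section 5)? yes] AND [Exempt Tenancy (section 2)? yes] AND [a written tenancy agreement has been provided? yes] → satisfied.
section 7 — Primary Agreement: Certified Tenancy (section 4)? no; Excluded Letting (section 3)? yes; Regulated Occupancy (section 9)? yes — 2 of 3 hold (need ≥2) → satisfied.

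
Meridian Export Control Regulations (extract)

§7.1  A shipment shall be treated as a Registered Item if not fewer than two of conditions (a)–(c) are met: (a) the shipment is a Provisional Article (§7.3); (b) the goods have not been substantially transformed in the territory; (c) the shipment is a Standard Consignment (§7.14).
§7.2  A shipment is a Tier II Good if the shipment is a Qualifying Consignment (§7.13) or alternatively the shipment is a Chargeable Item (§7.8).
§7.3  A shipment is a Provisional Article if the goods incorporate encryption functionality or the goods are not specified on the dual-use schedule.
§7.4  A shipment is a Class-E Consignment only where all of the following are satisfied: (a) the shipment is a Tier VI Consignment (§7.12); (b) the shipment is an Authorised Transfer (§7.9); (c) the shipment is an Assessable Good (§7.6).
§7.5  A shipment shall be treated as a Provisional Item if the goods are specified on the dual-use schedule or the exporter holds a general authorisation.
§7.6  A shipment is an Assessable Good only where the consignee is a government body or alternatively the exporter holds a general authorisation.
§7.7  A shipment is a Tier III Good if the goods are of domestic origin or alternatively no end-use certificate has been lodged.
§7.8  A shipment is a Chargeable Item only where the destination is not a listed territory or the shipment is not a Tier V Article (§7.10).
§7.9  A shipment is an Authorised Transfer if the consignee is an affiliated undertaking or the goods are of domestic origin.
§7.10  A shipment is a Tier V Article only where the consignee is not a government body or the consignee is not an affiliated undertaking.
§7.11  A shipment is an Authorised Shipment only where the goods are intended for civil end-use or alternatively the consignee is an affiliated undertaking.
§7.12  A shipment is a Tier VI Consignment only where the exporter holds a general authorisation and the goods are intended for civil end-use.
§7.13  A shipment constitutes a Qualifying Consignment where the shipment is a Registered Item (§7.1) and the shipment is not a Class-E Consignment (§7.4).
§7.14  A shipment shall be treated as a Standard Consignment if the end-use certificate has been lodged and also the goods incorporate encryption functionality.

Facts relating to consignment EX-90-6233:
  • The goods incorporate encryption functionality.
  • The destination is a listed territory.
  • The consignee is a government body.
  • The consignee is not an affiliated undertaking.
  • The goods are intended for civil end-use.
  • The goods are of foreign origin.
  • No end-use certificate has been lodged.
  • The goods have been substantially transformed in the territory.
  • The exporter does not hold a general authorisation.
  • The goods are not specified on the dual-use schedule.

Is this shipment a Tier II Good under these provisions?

No

§7.3 — Provisional Article: [the goods incorporate encryption functionality? yes] OR [the goods are not specified on the dual-use schedule? yes] → satisfied.
§7.14 — Standard Consignment: [the end-use certificate has been lodged? no] AND [the goods incorporate encryption functionality? yes] → not satisfied.
§7.1 — Registered Item: Provisional Article (§7.3)? yes; the goods have not been substantially transformed in the territory? no; Standard Consignment (§7.14)? no — 1 of 3 hold (need ≥2) → not satisfied.
§7.12 — Tier VI Consignment: [the exporter holds a general authorisation? no] AND [the goods are intended for civil end-use? yes] → not satisfied.
§7.9 — Authorised Transfer: [the consignee is an affiliated undertaking? no] OR [the goods are of domestic origin? no] → not satisfied.
§7.6 — Assessable Good: [the consignee is a government body? yes] OR [the exporter holds a general authorisation? no] → satisfied.
§7.4 — Class-E Consignment: [Tier VI Consignment (§7.12)? no] AND [Authorised Transfer (§7.9)? no] AND [Assessable Good (§7.6)? yes] → not satisfied.
§7.13 — Qualifying Consignment: [Registered Item (§7.1)? no] AND [not a Class-E Consignment (§7.4)? yes] → not satisfied.
§7.10 — Tier V Article: [the consignee is not a government body? no] OR [the consignee is not an affiliated undertaking? yes] → satisfied.
§7.8 — Chargeable Item: [the destination is not a listed territory? no] OR [not a Tier V Article (§7.10)? no] → not satisfied.
§7.2 — Tier II Good: [Qualifying Consignment (§7.13)? no] OR [Chargeable Item (§7.8)? no] → not satisfied.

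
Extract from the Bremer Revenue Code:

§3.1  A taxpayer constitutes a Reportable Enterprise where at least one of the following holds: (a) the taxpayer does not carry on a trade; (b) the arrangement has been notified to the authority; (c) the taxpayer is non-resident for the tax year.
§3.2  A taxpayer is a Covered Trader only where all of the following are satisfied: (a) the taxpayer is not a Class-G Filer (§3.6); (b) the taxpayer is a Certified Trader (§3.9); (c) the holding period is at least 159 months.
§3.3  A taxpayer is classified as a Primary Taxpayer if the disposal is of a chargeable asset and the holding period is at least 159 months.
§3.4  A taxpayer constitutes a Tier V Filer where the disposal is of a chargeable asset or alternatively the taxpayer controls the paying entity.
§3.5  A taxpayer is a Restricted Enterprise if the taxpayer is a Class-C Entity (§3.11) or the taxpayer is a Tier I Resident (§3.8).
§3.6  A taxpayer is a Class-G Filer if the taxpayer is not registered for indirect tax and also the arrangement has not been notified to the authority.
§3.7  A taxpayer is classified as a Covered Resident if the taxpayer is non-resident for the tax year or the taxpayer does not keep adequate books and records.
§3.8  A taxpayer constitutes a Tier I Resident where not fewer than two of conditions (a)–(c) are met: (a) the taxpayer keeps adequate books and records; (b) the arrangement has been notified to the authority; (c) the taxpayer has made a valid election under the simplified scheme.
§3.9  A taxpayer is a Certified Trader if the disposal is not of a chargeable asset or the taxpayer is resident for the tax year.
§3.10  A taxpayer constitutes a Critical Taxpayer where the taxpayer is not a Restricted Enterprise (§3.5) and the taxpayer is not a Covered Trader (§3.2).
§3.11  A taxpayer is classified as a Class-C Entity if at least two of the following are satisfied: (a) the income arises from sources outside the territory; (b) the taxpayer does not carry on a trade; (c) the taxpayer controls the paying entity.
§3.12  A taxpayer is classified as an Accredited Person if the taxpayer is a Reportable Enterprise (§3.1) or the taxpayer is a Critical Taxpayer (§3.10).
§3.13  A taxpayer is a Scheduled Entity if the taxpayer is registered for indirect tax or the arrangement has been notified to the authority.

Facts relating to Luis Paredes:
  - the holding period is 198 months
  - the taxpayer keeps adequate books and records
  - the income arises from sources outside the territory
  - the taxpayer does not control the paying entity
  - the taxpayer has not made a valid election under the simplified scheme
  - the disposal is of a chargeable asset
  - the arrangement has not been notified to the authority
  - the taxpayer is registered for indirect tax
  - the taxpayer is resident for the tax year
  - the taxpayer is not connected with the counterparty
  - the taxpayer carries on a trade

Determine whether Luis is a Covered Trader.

Yes

Under §3.6: the taxpayer is not registered for indirect tax? no; and the arrangement has not been notified to the authority? yes. So the taxpayer is not a Class-G Filer.
Under §3.9: the disposal is not of a chargeable asset? no; or the taxpayer is resident for the tax year? yes. So the taxpayer is a Certified Trader.
Under §3.2: not a Class-G Filer (§3.6)? yes; and Certified Trader (§3.9)? yes; and holding period: 198 months ≥ 159 months? yes. So the taxpayer is a Covered Trader.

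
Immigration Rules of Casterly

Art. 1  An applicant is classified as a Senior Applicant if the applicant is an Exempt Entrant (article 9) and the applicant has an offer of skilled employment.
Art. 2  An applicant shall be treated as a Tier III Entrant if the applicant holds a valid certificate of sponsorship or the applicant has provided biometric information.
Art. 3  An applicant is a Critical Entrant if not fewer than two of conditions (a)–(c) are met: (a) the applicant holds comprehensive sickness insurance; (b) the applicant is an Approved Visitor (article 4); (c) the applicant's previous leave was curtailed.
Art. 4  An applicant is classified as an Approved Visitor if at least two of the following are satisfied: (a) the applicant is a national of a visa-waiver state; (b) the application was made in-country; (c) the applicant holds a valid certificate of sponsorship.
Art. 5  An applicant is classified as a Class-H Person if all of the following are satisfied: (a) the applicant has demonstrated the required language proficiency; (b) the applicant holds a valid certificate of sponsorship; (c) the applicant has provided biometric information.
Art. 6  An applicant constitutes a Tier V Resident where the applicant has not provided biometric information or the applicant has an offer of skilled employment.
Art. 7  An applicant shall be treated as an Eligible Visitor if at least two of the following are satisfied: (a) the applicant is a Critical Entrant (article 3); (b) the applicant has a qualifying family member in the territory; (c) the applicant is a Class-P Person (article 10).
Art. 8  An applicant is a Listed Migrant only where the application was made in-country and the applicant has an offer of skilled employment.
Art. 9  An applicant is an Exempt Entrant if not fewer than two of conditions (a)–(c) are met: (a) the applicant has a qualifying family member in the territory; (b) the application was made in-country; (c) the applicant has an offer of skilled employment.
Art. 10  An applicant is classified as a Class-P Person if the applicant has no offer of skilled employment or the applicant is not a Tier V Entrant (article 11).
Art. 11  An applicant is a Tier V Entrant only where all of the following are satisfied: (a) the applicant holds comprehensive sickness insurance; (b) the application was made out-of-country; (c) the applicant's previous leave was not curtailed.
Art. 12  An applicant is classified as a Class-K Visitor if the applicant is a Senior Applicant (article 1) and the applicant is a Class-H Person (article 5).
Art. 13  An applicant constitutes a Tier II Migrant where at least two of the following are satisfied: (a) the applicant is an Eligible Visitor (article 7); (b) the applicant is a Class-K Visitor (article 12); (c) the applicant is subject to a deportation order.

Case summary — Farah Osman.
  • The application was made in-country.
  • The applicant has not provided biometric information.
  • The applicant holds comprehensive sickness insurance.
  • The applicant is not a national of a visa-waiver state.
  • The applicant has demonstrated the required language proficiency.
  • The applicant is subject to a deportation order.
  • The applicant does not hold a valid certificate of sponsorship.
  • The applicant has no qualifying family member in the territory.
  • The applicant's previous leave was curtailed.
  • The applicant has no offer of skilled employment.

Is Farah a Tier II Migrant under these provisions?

Yes

article 4 — Approved Visitor: the applicant is a national of a visa-waiver state? no; the application was made in-country? yes; the applicant holds a valid certificate of sponsorship? no — 1 of 3 hold (need ≥2) → not satisfied.
article 3 — Critical Entrant: the applicant holds comprehensive sickness insurance? yes; Approved Visitor (article 4)? no; the applicant's previous leave was curtailed? yes — 2 of 3 hold (need ≥2) → satisfied.
article 11 — Tier V Entrant: [the applicant holds comprehensive sickness insurance? yes] AND [the application was made out-of-country? no] AND [the applicant's previous leave was not curtailed? no] → not satisfied.
article 10 — Class-P Person: [the applicant has no offer of skilled employment? yes] OR [not a Tier V Entrant (article 11)? yes] → satisfied.
article 7 — Eligible Visitor: Critical Entrant (article 3)? yes; the applicant has a qualifying family member in the territory? no; Class-P Person (article 10)? yes — 2 of 3 hold (need ≥2) → satisfied.
article 9 — Exempt Entrant: the applicant has a qualifying family member in the territory? no; the application was made in-country? yes; the applicant has an offer of skilled employment? no — 1 of 3 hold (need ≥2) → not satisfied.
article 1 — Senior Applicant: [Exempt Entrant (article 9)? no] AND [the applicant has an offer of skilled employment? no] → not satisfied.
article 5 — Class-H Person: [the applicant has demonstrated the required language proficiency? yes] AND [the applicant holds a valid certificate of sponsorship? no] AND [the applicant has provided biometric information? no] → not satisfied.
article 12 — Class-K Visitor: [Senior Applicant (article 1)? no] AND [Class-H Person (article 5)? no] → not satisfied.
article 13 — Tier II Migrant: Eligible Visitor (article 7)? yes; Class-K Visitor (article 12)? no; the applicant is subject to a deportation order? yes — 2 of 3 hold (need ≥2) → satisfied.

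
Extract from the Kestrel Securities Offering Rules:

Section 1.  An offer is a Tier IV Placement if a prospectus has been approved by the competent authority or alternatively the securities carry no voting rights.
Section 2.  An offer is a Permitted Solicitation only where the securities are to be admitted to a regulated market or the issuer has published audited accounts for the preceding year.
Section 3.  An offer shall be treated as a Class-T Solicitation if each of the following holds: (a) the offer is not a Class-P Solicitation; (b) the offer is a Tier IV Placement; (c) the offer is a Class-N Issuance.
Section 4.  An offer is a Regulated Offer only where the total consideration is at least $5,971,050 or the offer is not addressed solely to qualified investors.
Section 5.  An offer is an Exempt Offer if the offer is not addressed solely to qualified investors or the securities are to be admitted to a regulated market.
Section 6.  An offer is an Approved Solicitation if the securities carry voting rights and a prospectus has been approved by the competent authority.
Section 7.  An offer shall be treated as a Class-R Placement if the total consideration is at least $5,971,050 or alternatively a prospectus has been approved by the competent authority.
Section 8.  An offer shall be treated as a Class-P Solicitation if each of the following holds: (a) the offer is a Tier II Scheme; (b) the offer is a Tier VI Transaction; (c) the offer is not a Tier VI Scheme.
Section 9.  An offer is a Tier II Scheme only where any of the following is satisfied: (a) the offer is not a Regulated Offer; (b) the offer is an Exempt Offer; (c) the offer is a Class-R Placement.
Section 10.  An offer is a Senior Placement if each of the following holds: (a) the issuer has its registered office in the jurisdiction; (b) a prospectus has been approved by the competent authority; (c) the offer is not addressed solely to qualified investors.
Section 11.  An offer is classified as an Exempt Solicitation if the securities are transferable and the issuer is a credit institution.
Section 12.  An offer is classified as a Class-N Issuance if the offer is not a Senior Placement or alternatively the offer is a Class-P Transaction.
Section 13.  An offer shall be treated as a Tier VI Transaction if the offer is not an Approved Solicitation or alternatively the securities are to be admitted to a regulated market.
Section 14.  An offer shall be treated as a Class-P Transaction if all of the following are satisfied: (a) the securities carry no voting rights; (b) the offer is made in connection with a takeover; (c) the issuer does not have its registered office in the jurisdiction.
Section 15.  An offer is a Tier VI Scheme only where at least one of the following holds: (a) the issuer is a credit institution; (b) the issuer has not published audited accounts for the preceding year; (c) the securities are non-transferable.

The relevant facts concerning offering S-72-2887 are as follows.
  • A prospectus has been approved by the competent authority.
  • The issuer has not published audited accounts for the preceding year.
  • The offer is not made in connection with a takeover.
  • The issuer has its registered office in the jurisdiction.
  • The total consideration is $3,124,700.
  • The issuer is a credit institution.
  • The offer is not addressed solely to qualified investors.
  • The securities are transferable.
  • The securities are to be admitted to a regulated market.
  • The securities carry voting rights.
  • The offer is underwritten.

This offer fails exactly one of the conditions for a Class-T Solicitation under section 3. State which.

Class-N Issuance

section 4 — Regulated Offer: [total consideration: $3,124,700 ≥ $5,971,050? no] OR [the offer is not addressed solely to qualified investors? yes] → satisfied.
section 5 — Exempt Offer: [the offer is not addressed solely to qualified investors? yes] OR [the securities are to be admitted to a regulated market? yes] → satisfied.
section 7 — Class-R Placement: [total consideration: $3,124,700 ≥ $5,971,050? no] OR [a prospectus has been approved by the competent authority? yes] → satisfied.
section 9 — Tier II Scheme: [not a Regulated Offer (section 4)? no] OR [Exempt Offer (section 5)? yes] OR [Class-R Placement (section 7)? yes] → satisfied.
section 6 — Approved Solicitation: [the securities carry voting rights? yes] AND [a prospectus has been approved by the competent authority? yes] → satisfied.
section 13 — Tier VI Transaction: [not an Approved Solicitation (section 6)? no] OR [the securities are to be admitted to a regulated market? yes] → satisfied.
section 15 — Tier VI Scheme: [the issuer is a credit institution? yes] OR [the issuer has not published audited accounts for the preceding year? yes] OR [the securities are non-transferable? no] → satisfied.
section 8 — Class-P Solicitation: [Tier II Scheme (section 9)? yes] AND [Tier VI Transaction (section 13)? yes] AND [not a Tier VI Scheme (section 15)? no] → not satisfied.
section 1 — Tier IV Placement: [a prospectus has been approved by the competent authority? yes] OR [the securities carry no voting rights? no] → satisfied.
section 10 — Senior Placement: [the issuer has its registered office in the jurisdiction? yes] AND [a prospectus has been approved by the competent authority? yes] AND [the offer is not addressed solely to qualified investors? yes] → satisfied.
section 14 — Class-P Transaction: [the securities carry no voting rights? no] AND [the offer is made in connection with a takeover? no] AND [the issuer does not have its registered office in the jurisdiction? no] → not satisfied.
section 12 — Class-N Issuance: [not a Senior Placement (section 10)? no] OR [Class-P Transaction (section 14)? no] → not satisfied.
section 3 — Class-T Solicitation: [not a Class-P Solicitation (section 8)? yes] AND [Tier IV Placement (section 1)? yes] AND [Class-N Issuance (section 12)? no] → not satisfied.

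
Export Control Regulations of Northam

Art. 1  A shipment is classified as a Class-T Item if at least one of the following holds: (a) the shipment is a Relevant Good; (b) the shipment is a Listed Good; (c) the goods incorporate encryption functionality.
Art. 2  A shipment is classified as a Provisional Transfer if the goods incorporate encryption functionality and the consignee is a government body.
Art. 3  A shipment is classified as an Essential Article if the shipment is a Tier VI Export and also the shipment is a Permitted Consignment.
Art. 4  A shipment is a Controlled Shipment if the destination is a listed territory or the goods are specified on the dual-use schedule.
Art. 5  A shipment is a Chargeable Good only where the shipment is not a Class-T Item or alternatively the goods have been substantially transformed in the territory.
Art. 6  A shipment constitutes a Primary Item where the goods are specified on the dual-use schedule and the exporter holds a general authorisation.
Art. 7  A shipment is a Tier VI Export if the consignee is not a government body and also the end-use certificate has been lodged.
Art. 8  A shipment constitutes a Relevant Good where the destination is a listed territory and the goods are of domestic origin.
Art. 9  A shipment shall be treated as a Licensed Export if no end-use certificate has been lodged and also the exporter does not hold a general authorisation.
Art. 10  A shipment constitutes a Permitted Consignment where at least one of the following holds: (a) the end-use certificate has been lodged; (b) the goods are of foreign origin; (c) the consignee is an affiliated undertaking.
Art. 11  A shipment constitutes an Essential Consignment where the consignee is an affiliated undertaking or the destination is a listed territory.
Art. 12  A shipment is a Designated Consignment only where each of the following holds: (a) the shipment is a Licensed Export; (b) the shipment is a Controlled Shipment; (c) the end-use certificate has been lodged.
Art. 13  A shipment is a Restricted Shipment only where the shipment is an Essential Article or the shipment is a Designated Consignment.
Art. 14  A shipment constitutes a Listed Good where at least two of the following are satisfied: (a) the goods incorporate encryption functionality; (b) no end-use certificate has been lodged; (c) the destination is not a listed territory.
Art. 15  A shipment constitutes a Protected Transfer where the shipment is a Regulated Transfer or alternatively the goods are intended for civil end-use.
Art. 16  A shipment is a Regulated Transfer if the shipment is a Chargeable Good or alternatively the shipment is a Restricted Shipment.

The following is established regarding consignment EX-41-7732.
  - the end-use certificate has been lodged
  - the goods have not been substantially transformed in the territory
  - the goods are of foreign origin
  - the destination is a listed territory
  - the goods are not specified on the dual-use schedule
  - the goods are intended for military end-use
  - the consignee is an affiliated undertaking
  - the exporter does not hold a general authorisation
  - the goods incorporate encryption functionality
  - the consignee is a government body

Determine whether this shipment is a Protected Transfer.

article 8 — Relevant Good: [the destination is a listed territory? yes] AND [the goods are of domestic origin? no] → not satisfied.
article 14 — Listed Good: the goods incorporate encryption functionality? yes; no end-use certificate has been lodged? no; the destination is not a listed territory? no — 1 of 3 hold (need ≥2) → not satisfied.
article 1 — Class-T Item: [Relevant Good (article 8)? no] OR [Listed Good (article 14)? no] OR [the goods incorporate encryption functionality? yes] → satisfied.
article 5 — Chargeable Good: [not a Class-T Item (article 1)? no] OR [the goods have been substantially transformed in the territory? no] → not satisfied.
article 7 — Tier VI Export: [the consignee is not a government body? no] AND [the end-use certificate has been lodged? yes] → not satisfied.
article 10 — Permitted Consignment: [the end-use certificate has been lodged? yes] OR [the goods are of foreign origin? yes] OR [the consignee is an affiliated undertaking? yes] → satisfied.
article 3 — Essential Article: [Tier VI Export (article 7)? no] AND [Permitted Consignment (article 10)? yes] → not satisfied.
article 9 — Licensed Export: [no end-use certificate has been lodged? no] AND [the exporter does not hold a general authorisation? yes] → not satisfied.
article 4 — Controlled Shipment: [the destination is a listed territory? yes] OR [the goods are specified on the dual-use schedule? no] → satisfied.
article 12 — Designated Consignment: [Licensed Export (article 9)? no] AND [Controlled Shipment (article 4)? yes] AND [the end-use certificate has been lodged? yes] → not satisfied.
article 13 — Restricted Shipment: [Essential Article (article 3)? no] OR [Designated Consignment (article 12)? no] → not satisfied.
article 16 — Regulated Transfer: [Chargeable Good (article 5)? no] OR [Restricted Shipment (article 13)? no] → not satisfied.
article 15 — Protected Transfer: [Regulated Transfer (article 16)? no] OR [the goods are intended for civil end-use? no] → not satisfied.

No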